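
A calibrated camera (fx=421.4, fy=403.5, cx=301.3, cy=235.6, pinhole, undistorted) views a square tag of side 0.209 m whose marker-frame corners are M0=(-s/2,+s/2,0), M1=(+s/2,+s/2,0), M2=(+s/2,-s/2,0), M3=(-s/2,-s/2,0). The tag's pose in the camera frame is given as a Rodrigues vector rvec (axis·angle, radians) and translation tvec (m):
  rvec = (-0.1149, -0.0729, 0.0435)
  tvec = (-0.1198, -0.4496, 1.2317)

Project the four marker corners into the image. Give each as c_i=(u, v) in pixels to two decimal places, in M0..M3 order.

Intrinsics K: fx=421.4, fy=403.5, cx=301.3, cy=235.6
Marker side s = 0.209 m; corners in marker frame (Z=0):
  M0 = (-0.1045, +0.1045, 0)
  M1 = (+0.1045, +0.1045, 0)
  M2 = (+0.1045, -0.1045, 0)
  M3 = (-0.1045, -0.1045, 0)
rvec = (-0.1149, -0.0729, 0.0435), |rvec| = θ = 0.14286 rad = 8.185°
Rodrigues: sinθ=0.14237, 1−cosθ=0.01019; R = I + sinθ·[k]× + (1−cosθ)·[k]×²:
    [+0.99640 -0.03917 -0.07515]
    [+0.04753 +0.99247 +0.11293]
    [+0.07016 -0.11609 +0.99076]
t = (-0.1198, -0.4496, 1.2317) m
M0: Pc = R·M0+t = (-0.22802, -0.35085, +1.21224); u = 421.4·(-0.22802)/1.21224 + 301.3 = 222.0361, v = 403.5·(-0.35085)/1.21224 + 235.6 = 118.8161
M1: Pc = R·M1+t = (-0.01977, -0.34092, +1.22690); u = 421.4·(-0.01977)/1.22690 + 301.3 = 294.5099, v = 403.5·(-0.34092)/1.22690 + 235.6 = 123.4790
M2: Pc = R·M2+t = (-0.01158, -0.54835, +1.25116); u = 421.4·(-0.01158)/1.25116 + 301.3 = 297.3989, v = 403.5·(-0.54835)/1.25116 + 235.6 = 58.7586
M3: Pc = R·M3+t = (-0.21983, -0.55828, +1.23650); u = 421.4·(-0.21983)/1.23650 + 301.3 = 226.3816, v = 403.5·(-0.55828)/1.23650 + 235.6 = 53.4197

c0=(222.04, 118.82) c1=(294.51, 123.48) c2=(297.40, 58.76) c3=(226.38, 53.42)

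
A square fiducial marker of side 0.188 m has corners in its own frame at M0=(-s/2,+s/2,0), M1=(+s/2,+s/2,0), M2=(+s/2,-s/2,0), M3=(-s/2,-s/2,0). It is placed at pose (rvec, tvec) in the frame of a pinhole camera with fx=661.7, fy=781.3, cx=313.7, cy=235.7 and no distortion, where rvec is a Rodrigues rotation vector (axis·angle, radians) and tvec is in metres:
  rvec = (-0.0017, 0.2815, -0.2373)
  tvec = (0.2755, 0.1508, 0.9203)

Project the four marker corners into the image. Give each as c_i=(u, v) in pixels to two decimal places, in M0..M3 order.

Intrinsics K: fx=661.7, fy=781.3, cx=313.7, cy=235.7
Marker side s = 0.188 m; corners in marker frame (Z=0):
  M0 = (-0.0940, +0.0940, 0)
  M1 = (+0.0940, +0.0940, 0)
  M2 = (+0.0940, -0.0940, 0)
  M3 = (-0.0940, -0.0940, 0)
rvec = (-0.0017, 0.2815, -0.2373), |rvec| = θ = 0.36818 rad = 21.095°
Rodrigues: sinθ=0.35992, 1−cosθ=0.06702; R = I + sinθ·[k]× + (1−cosθ)·[k]×²:
    [+0.93299 +0.23174 +0.27538]
    [-0.23221 +0.97216 -0.03136]
    [-0.27498 -0.03469 +0.96082]
t = (0.2755, 0.1508, 0.9203) m
M0: Pc = R·M0+t = (+0.20958, +0.26401, +0.94289); u = 661.7·(+0.20958)/0.94289 + 313.7 = 460.7810, v = 781.3·(+0.26401)/0.94289 + 235.7 = 454.4659
M1: Pc = R·M1+t = (+0.38498, +0.22036, +0.89119); u = 661.7·(+0.38498)/0.89119 + 313.7 = 599.5466, v = 781.3·(+0.22036)/0.89119 + 235.7 = 428.8836
M2: Pc = R·M2+t = (+0.34142, +0.03759, +0.89771); u = 661.7·(+0.34142)/0.89771 + 313.7 = 565.3573, v = 781.3·(+0.03759)/0.89771 + 235.7 = 268.4147
M3: Pc = R·M3+t = (+0.16602, +0.08124, +0.94941); u = 661.7·(+0.16602)/0.94941 + 313.7 = 429.4065, v = 781.3·(+0.08124)/0.94941 + 235.7 = 302.5591

c0=(460.78, 454.47) c1=(599.55, 428.88) c2=(565.36, 268.41) c3=(429.41, 302.56)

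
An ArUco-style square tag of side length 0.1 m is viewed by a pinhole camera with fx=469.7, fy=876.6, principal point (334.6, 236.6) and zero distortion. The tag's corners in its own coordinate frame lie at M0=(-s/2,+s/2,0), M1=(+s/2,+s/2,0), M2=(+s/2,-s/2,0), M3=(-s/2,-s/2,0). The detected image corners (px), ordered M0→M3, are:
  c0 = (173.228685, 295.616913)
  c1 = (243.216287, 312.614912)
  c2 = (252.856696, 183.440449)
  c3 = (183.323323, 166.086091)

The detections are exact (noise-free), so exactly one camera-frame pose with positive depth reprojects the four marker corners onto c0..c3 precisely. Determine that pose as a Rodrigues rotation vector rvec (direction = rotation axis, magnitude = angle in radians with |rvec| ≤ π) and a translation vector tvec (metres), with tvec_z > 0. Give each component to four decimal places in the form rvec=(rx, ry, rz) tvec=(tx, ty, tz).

rvec=(-0.0387, -0.0265, 0.1316) tvec=(-0.1735, 0.0020, 0.6714)

Intrinsics K: fx=469.7, fy=876.6, cx=334.6, cy=236.6
Marker side s = 0.1 m; corners in marker frame (Z=0):
  M0 = (-0.0500, +0.0500, 0)
  M1 = (+0.0500, +0.0500, 0)
  M2 = (+0.0500, -0.0500, 0)
  M3 = (-0.0500, -0.0500, 0)
Detected image corners:
  c0 = (173.228685, 295.616913) px
  c1 = (243.216287, 312.614912) px
  c2 = (252.856696, 183.440449) px
  c3 = (183.323323, 166.086091) px
Planar DLT: solve 8×8 A·h = b for H (H[2,2]=1):
  H  [+705.17110 -111.47917 +213.23303]
  H  [+180.27398 +1279.13600 +239.26054]
  H  [+0.03553 -0.06009 +1.00000]
B = K⁻¹H; ‖b₁‖=1.489402, ‖b₂‖=1.489402; λ = 2/(‖b₁‖+‖b₂‖) = 0.671411, sign → tz>0 ⇒ λ=+0.671411
r₁ = λ·B[:,0] = (+0.99101,+0.13164,+0.02385); r₂ = λ·B[:,1] = (-0.13061,+0.99061,-0.04034)
r₃ = r₁×r₂ = (-0.02894,+0.03686,+0.99890); SVD([r₁ r₂ r₃]) → R = UVᵀ:
  R  [+0.99101 -0.13061 -0.02894]
  R  [+0.13164 +0.99061 +0.03686]
  R  [+0.02385 -0.04034 +0.99890]
t = (-0.17349, +0.00204, +0.67141) m
tr R = 2.980524; θ = arccos((tr R − 1)/2) = 0.139670 rad = 8.002°
axis k = ((R−Rᵀ)₃₂, (R−Rᵀ)₁₃, (R−Rᵀ)₂₁) / (2 sinθ) = (-0.277296, -0.189614, +0.941888)
rvec = θ·k = (-0.038730, -0.026483, +0.131553)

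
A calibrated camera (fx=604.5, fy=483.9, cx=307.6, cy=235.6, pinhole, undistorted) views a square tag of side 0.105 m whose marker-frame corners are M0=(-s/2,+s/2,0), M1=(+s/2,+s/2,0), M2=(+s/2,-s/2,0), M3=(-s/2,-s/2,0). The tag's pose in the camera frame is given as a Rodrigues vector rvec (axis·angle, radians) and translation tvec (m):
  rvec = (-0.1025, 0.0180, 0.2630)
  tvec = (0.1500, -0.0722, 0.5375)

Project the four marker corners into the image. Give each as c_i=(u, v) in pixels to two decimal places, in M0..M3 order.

c0=(404.56, 203.56) c1=(520.63, 228.12) c2=(547.10, 138.07) c3=(433.08, 114.52)

Intrinsics K: fx=604.5, fy=483.9, cx=307.6, cy=235.6
Marker side s = 0.105 m; corners in marker frame (Z=0):
  M0 = (-0.0525, +0.0525, 0)
  M1 = (+0.0525, +0.0525, 0)
  M2 = (+0.0525, -0.0525, 0)
  M3 = (-0.0525, -0.0525, 0)
rvec = (-0.1025, 0.0180, 0.2630), |rvec| = θ = 0.28284 rad = 16.206°
Rodrigues: sinθ=0.27909, 1−cosθ=0.03973; R = I + sinθ·[k]× + (1−cosθ)·[k]×²:
    [+0.96548 -0.26042 +0.00437]
    [+0.25859 +0.96043 +0.10349]
    [-0.03115 -0.09879 +0.99462]
t = (0.1500, -0.0722, 0.5375) m
M0: Pc = R·M0+t = (+0.08564, -0.03535, +0.53395); u = 604.5·(+0.08564)/0.53395 + 307.6 = 404.5555, v = 483.9·(-0.03535)/0.53395 + 235.6 = 203.5602
M1: Pc = R·M1+t = (+0.18702, -0.00820, +0.53068); u = 604.5·(+0.18702)/0.53068 + 307.6 = 520.6311, v = 483.9·(-0.00820)/0.53068 + 235.6 = 228.1214
M2: Pc = R·M2+t = (+0.21436, -0.10905, +0.54105); u = 604.5·(+0.21436)/0.54105 + 307.6 = 547.0982, v = 483.9·(-0.10905)/0.54105 + 235.6 = 138.0721
M3: Pc = R·M3+t = (+0.11298, -0.13620, +0.54432); u = 604.5·(+0.11298)/0.54432 + 307.6 = 433.0755, v = 483.9·(-0.13620)/0.54432 + 235.6 = 114.5201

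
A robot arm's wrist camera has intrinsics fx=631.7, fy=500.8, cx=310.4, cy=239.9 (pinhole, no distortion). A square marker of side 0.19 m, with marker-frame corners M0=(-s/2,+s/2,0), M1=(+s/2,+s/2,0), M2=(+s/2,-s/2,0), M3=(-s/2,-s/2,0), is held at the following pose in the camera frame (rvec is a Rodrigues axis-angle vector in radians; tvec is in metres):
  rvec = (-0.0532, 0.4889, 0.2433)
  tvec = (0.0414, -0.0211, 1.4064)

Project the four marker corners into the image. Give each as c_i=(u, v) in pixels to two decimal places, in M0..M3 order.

Intrinsics K: fx=631.7, fy=500.8, cx=310.4, cy=239.9
Marker side s = 0.19 m; corners in marker frame (Z=0):
  M0 = (-0.0950, +0.0950, 0)
  M1 = (+0.0950, +0.0950, 0)
  M2 = (+0.0950, -0.0950, 0)
  M3 = (-0.0950, -0.0950, 0)
rvec = (-0.0532, 0.4889, 0.2433), |rvec| = θ = 0.54868 rad = 31.437°
Rodrigues: sinθ=0.52156, 1−cosθ=0.14679; R = I + sinθ·[k]× + (1−cosθ)·[k]×²:
    [+0.85459 -0.24396 +0.45843]
    [+0.21859 +0.96976 +0.10857]
    [-0.47105 +0.00743 +0.88208]
t = (0.0414, -0.0211, 1.4064) m
M0: Pc = R·M0+t = (-0.06296, +0.05026, +1.45186); u = 631.7·(-0.06296)/1.45186 + 310.4 = 283.0052, v = 500.8·(+0.05026)/1.45186 + 239.9 = 257.2368
M1: Pc = R·M1+t = (+0.09941, +0.09179, +1.36236); u = 631.7·(+0.09941)/1.36236 + 310.4 = 356.4949, v = 500.8·(+0.09179)/1.36236 + 239.9 = 273.6431
M2: Pc = R·M2+t = (+0.14576, -0.09246, +1.36094); u = 631.7·(+0.14576)/1.36094 + 310.4 = 378.0575, v = 500.8·(-0.09246)/1.36094 + 239.9 = 205.8764
M3: Pc = R·M3+t = (-0.01661, -0.13399, +1.45044); u = 631.7·(-0.01661)/1.45044 + 310.4 = 303.1657, v = 500.8·(-0.13399)/1.45044 + 239.9 = 193.6356

c0=(283.01, 257.24) c1=(356.49, 273.64) c2=(378.06, 205.88) c3=(303.17, 193.64)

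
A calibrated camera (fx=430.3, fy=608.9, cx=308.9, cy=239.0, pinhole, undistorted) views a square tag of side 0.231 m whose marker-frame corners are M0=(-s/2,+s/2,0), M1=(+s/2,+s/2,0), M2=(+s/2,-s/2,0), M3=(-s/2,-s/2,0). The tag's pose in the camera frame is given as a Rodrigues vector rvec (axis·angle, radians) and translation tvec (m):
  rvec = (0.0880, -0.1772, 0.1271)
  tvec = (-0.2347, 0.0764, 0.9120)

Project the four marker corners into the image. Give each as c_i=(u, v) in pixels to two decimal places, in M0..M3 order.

Intrinsics K: fx=430.3, fy=608.9, cx=308.9, cy=239.0
Marker side s = 0.231 m; corners in marker frame (Z=0):
  M0 = (-0.1155, +0.1155, 0)
  M1 = (+0.1155, +0.1155, 0)
  M2 = (+0.1155, -0.1155, 0)
  M3 = (-0.1155, -0.1155, 0)
rvec = (0.0880, -0.1772, 0.1271), |rvec| = θ = 0.23516 rad = 13.473°
Rodrigues: sinθ=0.23299, 1−cosθ=0.02752; R = I + sinθ·[k]× + (1−cosθ)·[k]×²:
    [+0.97633 -0.13369 -0.17000]
    [+0.11817 +0.98811 -0.09840]
    [+0.18114 +0.07598 +0.98052]
t = (-0.2347, 0.0764, 0.9120) m
M0: Pc = R·M0+t = (-0.36291, +0.17688, +0.89985); u = 430.3·(-0.36291)/0.89985 + 308.9 = 135.3616, v = 608.9·(+0.17688)/0.89985 + 239.0 = 358.6868
M1: Pc = R·M1+t = (-0.13738, +0.20417, +0.94170); u = 430.3·(-0.13738)/0.94170 + 308.9 = 246.1277, v = 608.9·(+0.20417)/0.94170 + 239.0 = 371.0192
M2: Pc = R·M2+t = (-0.10649, -0.02408, +0.92415); u = 430.3·(-0.10649)/0.92415 + 308.9 = 259.3152, v = 608.9·(-0.02408)/0.92415 + 239.0 = 223.1359
M3: Pc = R·M3+t = (-0.33202, -0.05137, +0.88230); u = 430.3·(-0.33202)/0.88230 + 308.9 = 146.9711, v = 608.9·(-0.05137)/0.88230 + 239.0 = 203.5448

c0=(135.36, 358.69) c1=(246.13, 371.02) c2=(259.32, 223.14) c3=(146.97, 203.54)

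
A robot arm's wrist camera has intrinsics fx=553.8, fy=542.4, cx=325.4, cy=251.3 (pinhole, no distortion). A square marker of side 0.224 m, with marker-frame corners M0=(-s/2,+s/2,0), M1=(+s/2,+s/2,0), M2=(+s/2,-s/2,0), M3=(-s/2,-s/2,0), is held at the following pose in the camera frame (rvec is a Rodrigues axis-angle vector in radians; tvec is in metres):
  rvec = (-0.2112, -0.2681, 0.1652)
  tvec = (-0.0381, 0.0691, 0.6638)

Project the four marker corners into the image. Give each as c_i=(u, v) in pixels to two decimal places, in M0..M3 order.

c0=(180.76, 389.75) c1=(369.90, 412.90) c2=(389.80, 237.88) c3=(216.91, 202.04)

Intrinsics K: fx=553.8, fy=542.4, cx=325.4, cy=251.3
Marker side s = 0.224 m; corners in marker frame (Z=0):
  M0 = (-0.1120, +0.1120, 0)
  M1 = (+0.1120, +0.1120, 0)
  M2 = (+0.1120, -0.1120, 0)
  M3 = (-0.1120, -0.1120, 0)
rvec = (-0.2112, -0.2681, 0.1652), |rvec| = θ = 0.37918 rad = 21.725°
Rodrigues: sinθ=0.37015, 1−cosθ=0.07103; R = I + sinθ·[k]× + (1−cosθ)·[k]×²:
    [+0.95101 -0.13330 -0.27896]
    [+0.18924 +0.96448 +0.18429]
    [+0.24448 -0.22806 +0.94245]
t = (-0.0381, 0.0691, 0.6638) m
M0: Pc = R·M0+t = (-0.15954, +0.15593, +0.61088); u = 553.8·(-0.15954)/0.61088 + 325.4 = 180.7644, v = 542.4·(+0.15593)/0.61088 + 251.3 = 389.7481
M1: Pc = R·M1+t = (+0.05348, +0.19832, +0.66564); u = 553.8·(+0.05348)/0.66564 + 325.4 = 369.8974, v = 542.4·(+0.19832)/0.66564 + 251.3 = 412.8997
M2: Pc = R·M2+t = (+0.08334, -0.01773, +0.71672); u = 553.8·(+0.08334)/0.71672 + 325.4 = 389.7968, v = 542.4·(-0.01773)/0.71672 + 251.3 = 237.8850
M3: Pc = R·M3+t = (-0.12968, -0.06012, +0.66196); u = 553.8·(-0.12968)/0.66196 + 325.4 = 216.9059, v = 542.4·(-0.06012)/0.66196 + 251.3 = 202.0410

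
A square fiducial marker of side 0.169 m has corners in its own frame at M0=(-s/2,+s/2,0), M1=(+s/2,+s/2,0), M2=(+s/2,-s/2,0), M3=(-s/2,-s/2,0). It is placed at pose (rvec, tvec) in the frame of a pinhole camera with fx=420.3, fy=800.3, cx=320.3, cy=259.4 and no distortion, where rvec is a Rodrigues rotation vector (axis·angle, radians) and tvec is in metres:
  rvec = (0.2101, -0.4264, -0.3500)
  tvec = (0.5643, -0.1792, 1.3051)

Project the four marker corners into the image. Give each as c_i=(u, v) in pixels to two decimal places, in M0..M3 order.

c0=(487.67, 216.22) c1=(524.59, 181.01) c2=(516.21, 83.62) c3=(477.53, 115.30)

Intrinsics K: fx=420.3, fy=800.3, cx=320.3, cy=259.4
Marker side s = 0.169 m; corners in marker frame (Z=0):
  M0 = (-0.0845, +0.0845, 0)
  M1 = (+0.0845, +0.0845, 0)
  M2 = (+0.0845, -0.0845, 0)
  M3 = (-0.0845, -0.0845, 0)
rvec = (0.2101, -0.4264, -0.3500), |rvec| = θ = 0.59030 rad = 33.822°
Rodrigues: sinθ=0.55661, 1−cosθ=0.16923; R = I + sinθ·[k]× + (1−cosθ)·[k]×²:
    [+0.85221 +0.28652 -0.43778]
    [-0.37353 +0.91907 -0.12563]
    [+0.36635 +0.27059 +0.89026]
t = (0.5643, -0.1792, 1.3051) m
M0: Pc = R·M0+t = (+0.51650, -0.06998, +1.29701); u = 420.3·(+0.51650)/1.29701 + 320.3 = 487.6733, v = 800.3·(-0.06998)/1.29701 + 259.4 = 216.2229
M1: Pc = R·M1+t = (+0.66052, -0.13310, +1.35892); u = 420.3·(+0.66052)/1.35892 + 320.3 = 524.5926, v = 800.3·(-0.13310)/1.35892 + 259.4 = 181.0132
M2: Pc = R·M2+t = (+0.61210, -0.28842, +1.31319); u = 420.3·(+0.61210)/1.31319 + 320.3 = 516.2089, v = 800.3·(-0.28842)/1.31319 + 259.4 = 83.6249
M3: Pc = R·M3+t = (+0.46808, -0.22530, +1.25128); u = 420.3·(+0.46808)/1.25128 + 320.3 = 477.5256, v = 800.3·(-0.22530)/1.25128 + 259.4 = 115.3026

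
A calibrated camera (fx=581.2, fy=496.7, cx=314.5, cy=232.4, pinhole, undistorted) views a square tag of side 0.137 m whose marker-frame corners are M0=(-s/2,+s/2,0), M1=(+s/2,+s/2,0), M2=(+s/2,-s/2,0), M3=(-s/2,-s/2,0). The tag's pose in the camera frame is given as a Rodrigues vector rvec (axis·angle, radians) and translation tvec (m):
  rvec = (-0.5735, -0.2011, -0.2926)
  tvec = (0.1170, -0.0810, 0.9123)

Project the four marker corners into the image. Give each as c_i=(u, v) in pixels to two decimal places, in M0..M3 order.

c0=(365.22, 225.81) c1=(446.61, 209.72) c2=(410.25, 154.89) c3=(333.47, 167.63)

Intrinsics K: fx=581.2, fy=496.7, cx=314.5, cy=232.4
Marker side s = 0.137 m; corners in marker frame (Z=0):
  M0 = (-0.0685, +0.0685, 0)
  M1 = (+0.0685, +0.0685, 0)
  M2 = (+0.0685, -0.0685, 0)
  M3 = (-0.0685, -0.0685, 0)
rvec = (-0.5735, -0.2011, -0.2926), |rvec| = θ = 0.67451 rad = 38.646°
Rodrigues: sinθ=0.62451, 1−cosθ=0.21898; R = I + sinθ·[k]× + (1−cosθ)·[k]×²:
    [+0.93933 +0.32642 -0.10542]
    [-0.21540 +0.80048 +0.55931]
    [+0.26696 -0.50267 +0.82222]
t = (0.1170, -0.0810, 0.9123) m
M0: Pc = R·M0+t = (+0.07502, -0.01141, +0.85958); u = 581.2·(+0.07502)/0.85958 + 314.5 = 365.2218, v = 496.7·(-0.01141)/0.85958 + 232.4 = 225.8056
M1: Pc = R·M1+t = (+0.20370, -0.04092, +0.89615); u = 581.2·(+0.20370)/0.89615 + 314.5 = 446.6120, v = 496.7·(-0.04092)/0.89615 + 232.4 = 209.7187
M2: Pc = R·M2+t = (+0.15898, -0.15059, +0.96502); u = 581.2·(+0.15898)/0.96502 + 314.5 = 410.2507, v = 496.7·(-0.15059)/0.96502 + 232.4 = 154.8918
M3: Pc = R·M3+t = (+0.03030, -0.12108, +0.92845); u = 581.2·(+0.03030)/0.92845 + 314.5 = 333.4651, v = 496.7·(-0.12108)/0.92845 + 232.4 = 167.6257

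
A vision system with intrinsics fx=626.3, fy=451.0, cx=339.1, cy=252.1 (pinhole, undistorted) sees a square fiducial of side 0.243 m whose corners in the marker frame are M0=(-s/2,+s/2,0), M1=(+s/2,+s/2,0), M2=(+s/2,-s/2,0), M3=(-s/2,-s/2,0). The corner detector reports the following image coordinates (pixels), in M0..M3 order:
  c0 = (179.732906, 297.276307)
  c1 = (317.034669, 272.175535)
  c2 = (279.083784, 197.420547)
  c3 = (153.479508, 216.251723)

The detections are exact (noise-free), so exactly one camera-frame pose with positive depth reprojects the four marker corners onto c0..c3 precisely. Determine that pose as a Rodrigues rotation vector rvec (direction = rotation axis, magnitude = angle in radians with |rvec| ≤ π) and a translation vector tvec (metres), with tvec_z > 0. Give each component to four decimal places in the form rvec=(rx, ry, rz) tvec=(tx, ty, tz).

Intrinsics K: fx=626.3, fy=451.0, cx=339.1, cy=252.1
Marker side s = 0.243 m; corners in marker frame (Z=0):
  M0 = (-0.1215, +0.1215, 0)
  M1 = (+0.1215, +0.1215, 0)
  M2 = (+0.1215, -0.1215, 0)
  M3 = (-0.1215, -0.1215, 0)
Detected image corners:
  c0 = (179.732906, 297.276307) px
  c1 = (317.034669, 272.175535) px
  c2 = (279.083784, 197.420547) px
  c3 = (153.479508, 216.251723) px
Planar DLT: solve 8×8 A·h = b for H (H[2,2]=1):
  H  [+589.28897 +35.55017 +233.22023]
  H  [-37.31774 +217.39344 +243.51717]
  H  [+0.21329 -0.41828 +1.00000]
B = K⁻¹H; ‖b₁‖=0.876132, ‖b₂‖=0.876132; λ = 2/(‖b₁‖+‖b₂‖) = 1.141380, sign → tz>0 ⇒ λ=+1.141380
r₁ = λ·B[:,0] = (+0.94212,-0.23052,+0.24344); r₂ = λ·B[:,1] = (+0.32328,+0.81704,-0.47742)
r₃ = r₁×r₂ = (-0.08885,+0.52849,+0.84428); SVD([r₁ r₂ r₃]) → R = UVᵀ:
  R  [+0.94212 +0.32328 -0.08885]
  R  [-0.23052 +0.81704 +0.52849]
  R  [+0.24344 -0.47742 +0.84428]
t = (-0.19296, -0.02172, +1.14138) m
tr R = 2.603445; θ = arccos((tr R − 1)/2) = 0.640625 rad = 36.705°
axis k = ((R−Rᵀ)₃₂, (R−Rᵀ)₁₃, (R−Rᵀ)₂₁) / (2 sinθ) = (-0.841489, -0.277972, -0.463279)
rvec = θ·k = (-0.539079, -0.178076, -0.296788)

rvec=(-0.5391, -0.1781, -0.2968) tvec=(-0.1930, -0.0217, 1.1414)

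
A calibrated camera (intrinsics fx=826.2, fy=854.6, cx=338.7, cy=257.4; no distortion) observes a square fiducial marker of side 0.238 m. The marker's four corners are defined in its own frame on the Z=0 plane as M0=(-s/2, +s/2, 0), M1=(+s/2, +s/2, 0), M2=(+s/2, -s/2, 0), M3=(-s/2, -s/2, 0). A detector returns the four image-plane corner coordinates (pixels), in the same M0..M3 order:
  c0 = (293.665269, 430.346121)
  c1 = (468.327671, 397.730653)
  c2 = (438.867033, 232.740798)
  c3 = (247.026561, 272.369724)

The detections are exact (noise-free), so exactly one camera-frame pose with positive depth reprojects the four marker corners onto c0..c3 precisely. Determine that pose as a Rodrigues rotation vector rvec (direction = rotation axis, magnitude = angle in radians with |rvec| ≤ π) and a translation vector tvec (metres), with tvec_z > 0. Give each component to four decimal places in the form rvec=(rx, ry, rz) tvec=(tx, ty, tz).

Intrinsics K: fx=826.2, fy=854.6, cx=338.7, cy=257.4
Marker side s = 0.238 m; corners in marker frame (Z=0):
  M0 = (-0.1190, +0.1190, 0)
  M1 = (+0.1190, +0.1190, 0)
  M2 = (+0.1190, -0.1190, 0)
  M3 = (-0.1190, -0.1190, 0)
Detected image corners:
  c0 = (293.665269, 430.346121) px
  c1 = (468.327671, 397.730653) px
  c2 = (438.867033, 232.740798) px
  c3 = (247.026561, 272.369724) px
Planar DLT: solve 8×8 A·h = b for H (H[2,2]=1):
  H  [+735.54517 +309.60743 +361.92232]
  H  [-181.11122 +815.85884 +337.45498]
  H  [-0.09019 +0.41259 +1.00000]
B = K⁻¹H; ‖b₁‖=0.949769, ‖b₂‖=0.949769; λ = 2/(‖b₁‖+‖b₂‖) = 1.052887, sign → tz>0 ⇒ λ=+1.052887
r₁ = λ·B[:,0] = (+0.97629,-0.19453,-0.09496); r₂ = λ·B[:,1] = (+0.21647,+0.87431,+0.43442)
r₃ = r₁×r₂ = (-0.00148,-0.44467,+0.89569); SVD([r₁ r₂ r₃]) → R = UVᵀ:
  R  [+0.97629 +0.21647 -0.00148]
  R  [-0.19453 +0.87431 -0.44467]
  R  [-0.09496 +0.43442 +0.89569]
t = (+0.02959, +0.09863, +1.05289) m
tr R = 2.746296; θ = arccos((tr R − 1)/2) = 0.509173 rad = 29.173°
axis k = ((R−Rᵀ)₃₂, (R−Rᵀ)₁₃, (R−Rᵀ)₂₁) / (2 sinθ) = (+0.901709, +0.095887, -0.421575)
rvec = θ·k = (+0.459126, +0.048823, -0.214655)

rvec=(0.4591, 0.0488, -0.2147) tvec=(0.0296, 0.0986, 1.0529)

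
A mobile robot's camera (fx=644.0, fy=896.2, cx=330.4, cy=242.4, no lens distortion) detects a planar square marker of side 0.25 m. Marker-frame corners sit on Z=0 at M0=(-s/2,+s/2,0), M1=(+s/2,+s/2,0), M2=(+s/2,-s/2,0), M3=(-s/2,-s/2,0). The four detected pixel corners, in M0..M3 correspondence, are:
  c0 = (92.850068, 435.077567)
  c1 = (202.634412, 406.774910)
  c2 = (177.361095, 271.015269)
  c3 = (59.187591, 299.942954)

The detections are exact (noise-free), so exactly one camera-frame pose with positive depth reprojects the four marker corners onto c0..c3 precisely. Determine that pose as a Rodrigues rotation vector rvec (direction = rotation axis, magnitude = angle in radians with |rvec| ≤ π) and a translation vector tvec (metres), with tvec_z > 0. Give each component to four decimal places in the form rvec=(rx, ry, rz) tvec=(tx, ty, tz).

Intrinsics K: fx=644.0, fy=896.2, cx=330.4, cy=242.4
Marker side s = 0.25 m; corners in marker frame (Z=0):
  M0 = (-0.1250, +0.1250, 0)
  M1 = (+0.1250, +0.1250, 0)
  M2 = (+0.1250, -0.1250, 0)
  M3 = (-0.1250, -0.1250, 0)
Detected image corners:
  c0 = (92.850068, 435.077567) px
  c1 = (202.634412, 406.774910) px
  c2 = (177.361095, 271.015269) px
  c3 = (59.187591, 299.942954) px
Planar DLT: solve 8×8 A·h = b for H (H[2,2]=1):
  H  [+460.83724 +155.51747 +133.82623]
  H  [-99.76727 +641.99437 +355.53004]
  H  [+0.04148 +0.28369 +1.00000]
B = K⁻¹H; ‖b₁‖=0.706257, ‖b₂‖=0.706257; λ = 2/(‖b₁‖+‖b₂‖) = 1.415915, sign → tz>0 ⇒ λ=+1.415915
r₁ = λ·B[:,0] = (+0.98308,-0.17351,+0.05873); r₂ = λ·B[:,1] = (+0.13585,+0.90565,+0.40168)
r₃ = r₁×r₂ = (-0.12288,-0.38690,+0.91390); SVD([r₁ r₂ r₃]) → R = UVᵀ:
  R  [+0.98308 +0.13585 -0.12288]
  R  [-0.17351 +0.90565 -0.38690]
  R  [+0.05873 +0.40168 +0.91390]
t = (-0.43219, +0.17874, +1.41592) m
tr R = 2.802625; θ = arccos((tr R − 1)/2) = 0.448006 rad = 25.669°
axis k = ((R−Rᵀ)₃₂, (R−Rᵀ)₁₃, (R−Rᵀ)₂₁) / (2 sinθ) = (+0.910248, -0.209622, -0.357082)
rvec = θ·k = (+0.407796, -0.093912, -0.159975)

rvec=(0.4078, -0.0939, -0.1600) tvec=(-0.4322, 0.1787, 1.4159)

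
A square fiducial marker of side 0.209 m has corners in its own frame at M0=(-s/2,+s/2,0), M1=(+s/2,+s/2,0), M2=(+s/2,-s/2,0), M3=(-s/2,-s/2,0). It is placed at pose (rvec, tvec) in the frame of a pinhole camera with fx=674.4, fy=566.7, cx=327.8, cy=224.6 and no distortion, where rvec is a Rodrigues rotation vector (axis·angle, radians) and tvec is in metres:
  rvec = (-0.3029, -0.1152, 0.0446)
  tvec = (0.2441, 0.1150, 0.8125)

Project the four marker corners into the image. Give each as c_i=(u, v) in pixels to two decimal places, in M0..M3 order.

Intrinsics K: fx=674.4, fy=566.7, cx=327.8, cy=224.6
Marker side s = 0.209 m; corners in marker frame (Z=0):
  M0 = (-0.1045, +0.1045, 0)
  M1 = (+0.1045, +0.1045, 0)
  M2 = (+0.1045, -0.1045, 0)
  M3 = (-0.1045, -0.1045, 0)
rvec = (-0.3029, -0.1152, 0.0446), |rvec| = θ = 0.32712 rad = 18.743°
Rodrigues: sinθ=0.32132, 1−cosθ=0.05303; R = I + sinθ·[k]× + (1−cosθ)·[k]×²:
    [+0.99244 -0.02652 -0.11985]
    [+0.06110 +0.95355 +0.29498]
    [+0.10646 -0.30007 +0.94796]
t = (0.2441, 0.1150, 0.8125) m
M0: Pc = R·M0+t = (+0.13762, +0.20826, +0.77002); u = 674.4·(+0.13762)/0.77002 + 327.8 = 448.3303, v = 566.7·(+0.20826)/0.77002 + 224.6 = 377.8711
M1: Pc = R·M1+t = (+0.34504, +0.22103, +0.79227); u = 674.4·(+0.34504)/0.79227 + 327.8 = 621.5065, v = 566.7·(+0.22103)/0.79227 + 224.6 = 382.7008
M2: Pc = R·M2+t = (+0.35058, +0.02174, +0.85498); u = 674.4·(+0.35058)/0.85498 + 327.8 = 604.3338, v = 566.7·(+0.02174)/0.85498 + 224.6 = 239.0093
M3: Pc = R·M3+t = (+0.14316, +0.00897, +0.83273); u = 674.4·(+0.14316)/0.83273 + 327.8 = 443.7412, v = 566.7·(+0.00897)/0.83273 + 224.6 = 230.7038

c0=(448.33, 377.87) c1=(621.51, 382.70) c2=(604.33, 239.01) c3=(443.74, 230.70)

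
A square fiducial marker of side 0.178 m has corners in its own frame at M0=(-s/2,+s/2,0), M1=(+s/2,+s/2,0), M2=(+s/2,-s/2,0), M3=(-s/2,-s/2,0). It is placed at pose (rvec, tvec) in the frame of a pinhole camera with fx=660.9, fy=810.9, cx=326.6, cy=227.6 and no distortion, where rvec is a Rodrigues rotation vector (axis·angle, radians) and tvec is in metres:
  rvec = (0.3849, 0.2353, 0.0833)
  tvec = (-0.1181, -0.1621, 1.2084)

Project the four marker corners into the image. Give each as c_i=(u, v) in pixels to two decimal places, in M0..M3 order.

c0=(217.82, 169.09) c1=(307.68, 182.03) c2=(310.23, 63.97) c3=(215.18, 54.02)

Intrinsics K: fx=660.9, fy=810.9, cx=326.6, cy=227.6
Marker side s = 0.178 m; corners in marker frame (Z=0):
  M0 = (-0.0890, +0.0890, 0)
  M1 = (+0.0890, +0.0890, 0)
  M2 = (+0.0890, -0.0890, 0)
  M3 = (-0.0890, -0.0890, 0)
rvec = (0.3849, 0.2353, 0.0833), |rvec| = θ = 0.45875 rad = 26.285°
Rodrigues: sinθ=0.44283, 1−cosθ=0.10339; R = I + sinθ·[k]× + (1−cosθ)·[k]×²:
    [+0.96939 -0.03591 +0.24289]
    [+0.12490 +0.92381 -0.36191]
    [-0.21138 +0.38117 +0.90002]
t = (-0.1181, -0.1621, 1.2084) m
M0: Pc = R·M0+t = (-0.20757, -0.09100, +1.26114); u = 660.9·(-0.20757)/1.26114 + 326.6 = 217.8217, v = 810.9·(-0.09100)/1.26114 + 227.6 = 169.0893
M1: Pc = R·M1+t = (-0.03502, -0.06876, +1.22351); u = 660.9·(-0.03502)/1.22351 + 326.6 = 307.6830, v = 810.9·(-0.06876)/1.22351 + 227.6 = 182.0252
M2: Pc = R·M2+t = (-0.02863, -0.23320, +1.15566); u = 660.9·(-0.02863)/1.15566 + 326.6 = 310.2283, v = 810.9·(-0.23320)/1.15566 + 227.6 = 63.9677
M3: Pc = R·M3+t = (-0.20118, -0.25544, +1.19329); u = 660.9·(-0.20118)/1.19329 + 326.6 = 215.1773, v = 810.9·(-0.25544)/1.19329 + 227.6 = 54.0188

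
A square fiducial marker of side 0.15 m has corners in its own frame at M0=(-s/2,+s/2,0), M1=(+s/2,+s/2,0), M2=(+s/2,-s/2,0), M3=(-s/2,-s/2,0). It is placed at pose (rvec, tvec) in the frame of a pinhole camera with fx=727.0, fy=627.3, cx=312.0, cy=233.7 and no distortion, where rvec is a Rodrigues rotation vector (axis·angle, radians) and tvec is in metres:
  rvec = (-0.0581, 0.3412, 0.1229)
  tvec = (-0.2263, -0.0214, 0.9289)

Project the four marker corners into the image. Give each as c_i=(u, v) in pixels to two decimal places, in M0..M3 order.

Intrinsics K: fx=727.0, fy=627.3, cx=312.0, cy=233.7
Marker side s = 0.15 m; corners in marker frame (Z=0):
  M0 = (-0.0750, +0.0750, 0)
  M1 = (+0.0750, +0.0750, 0)
  M2 = (+0.0750, -0.0750, 0)
  M3 = (-0.0750, -0.0750, 0)
rvec = (-0.0581, 0.3412, 0.1229), |rvec| = θ = 0.36728 rad = 21.044°
Rodrigues: sinθ=0.35908, 1−cosθ=0.06669; R = I + sinθ·[k]× + (1−cosθ)·[k]×²:
    [+0.93498 -0.12996 +0.33005]
    [+0.11035 +0.99086 +0.07753]
    [-0.33711 -0.03607 +0.94077]
t = (-0.2263, -0.0214, 0.9289) m
M0: Pc = R·M0+t = (-0.30617, +0.04464, +0.95148); u = 727.0·(-0.30617)/0.95148 + 312.0 = 78.0635, v = 627.3·(+0.04464)/0.95148 + 233.7 = 263.1295
M1: Pc = R·M1+t = (-0.16592, +0.06119, +0.90091); u = 727.0·(-0.16592)/0.90091 + 312.0 = 178.1062, v = 627.3·(+0.06119)/0.90091 + 233.7 = 276.3072
M2: Pc = R·M2+t = (-0.14643, -0.08744, +0.90632); u = 727.0·(-0.14643)/0.90632 + 312.0 = 194.5421, v = 627.3·(-0.08744)/0.90632 + 233.7 = 173.1807
M3: Pc = R·M3+t = (-0.28668, -0.10399, +0.95689); u = 727.0·(-0.28668)/0.95689 + 312.0 = 94.1964, v = 627.3·(-0.10399)/0.95689 + 233.7 = 165.5272

c0=(78.06, 263.13) c1=(178.11, 276.31) c2=(194.54, 173.18) c3=(94.20, 165.53)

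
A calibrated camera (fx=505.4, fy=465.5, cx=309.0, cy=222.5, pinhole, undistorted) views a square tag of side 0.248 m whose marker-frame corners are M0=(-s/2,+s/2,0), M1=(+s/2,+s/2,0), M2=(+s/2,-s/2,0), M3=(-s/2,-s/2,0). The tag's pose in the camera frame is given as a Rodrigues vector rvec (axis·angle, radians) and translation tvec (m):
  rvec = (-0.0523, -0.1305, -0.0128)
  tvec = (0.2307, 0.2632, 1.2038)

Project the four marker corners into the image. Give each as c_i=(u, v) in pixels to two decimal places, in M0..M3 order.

c0=(355.96, 375.47) c1=(457.10, 370.50) c2=(453.92, 274.97) c3=(353.77, 277.29)

Intrinsics K: fx=505.4, fy=465.5, cx=309.0, cy=222.5
Marker side s = 0.248 m; corners in marker frame (Z=0):
  M0 = (-0.1240, +0.1240, 0)
  M1 = (+0.1240, +0.1240, 0)
  M2 = (+0.1240, -0.1240, 0)
  M3 = (-0.1240, -0.1240, 0)
rvec = (-0.0523, -0.1305, -0.0128), |rvec| = θ = 0.14117 rad = 8.089°
Rodrigues: sinθ=0.14070, 1−cosθ=0.00995; R = I + sinθ·[k]× + (1−cosθ)·[k]×²:
    [+0.99142 +0.01616 -0.12973]
    [-0.00935 +0.99855 +0.05296]
    [+0.13040 -0.05129 +0.99013]
t = (0.2307, 0.2632, 1.2038) m
M0: Pc = R·M0+t = (+0.10977, +0.38818, +1.18127); u = 505.4·(+0.10977)/1.18127 + 309.0 = 355.9639, v = 465.5·(+0.38818)/1.18127 + 222.5 = 375.4691
M1: Pc = R·M1+t = (+0.35564, +0.38586, +1.21361); u = 505.4·(+0.35564)/1.21361 + 309.0 = 457.1041, v = 465.5·(+0.38586)/1.21361 + 222.5 = 370.5034
M2: Pc = R·M2+t = (+0.35163, +0.13822, +1.22633); u = 505.4·(+0.35163)/1.22633 + 309.0 = 453.9157, v = 465.5·(+0.13822)/1.22633 + 222.5 = 274.9666
M3: Pc = R·M3+t = (+0.10576, +0.14054, +1.19399); u = 505.4·(+0.10576)/1.19399 + 309.0 = 353.7667, v = 465.5·(+0.14054)/1.19399 + 222.5 = 277.2918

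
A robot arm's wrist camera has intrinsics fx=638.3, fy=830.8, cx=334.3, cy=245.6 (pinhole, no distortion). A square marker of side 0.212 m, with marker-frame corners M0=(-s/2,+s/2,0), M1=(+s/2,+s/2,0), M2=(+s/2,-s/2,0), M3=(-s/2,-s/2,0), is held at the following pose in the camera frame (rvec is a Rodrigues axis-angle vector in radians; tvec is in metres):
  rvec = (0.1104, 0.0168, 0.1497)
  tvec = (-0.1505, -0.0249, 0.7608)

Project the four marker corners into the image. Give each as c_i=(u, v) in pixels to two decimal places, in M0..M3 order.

Intrinsics K: fx=638.3, fy=830.8, cx=334.3, cy=245.6
Marker side s = 0.212 m; corners in marker frame (Z=0):
  M0 = (-0.1060, +0.1060, 0)
  M1 = (+0.1060, +0.1060, 0)
  M2 = (+0.1060, -0.1060, 0)
  M3 = (-0.1060, -0.1060, 0)
rvec = (0.1104, 0.0168, 0.1497), |rvec| = θ = 0.18676 rad = 10.701°
Rodrigues: sinθ=0.18568, 1−cosθ=0.01739; R = I + sinθ·[k]× + (1−cosθ)·[k]×²:
    [+0.98869 -0.14791 +0.02494]
    [+0.14976 +0.98275 -0.10851]
    [-0.00846 +0.11101 +0.99378]
t = (-0.1505, -0.0249, 0.7608) m
M0: Pc = R·M0+t = (-0.27098, +0.06340, +0.77346); u = 638.3·(-0.27098)/0.77346 + 334.3 = 110.6752, v = 830.8·(+0.06340)/0.77346 + 245.6 = 313.6970
M1: Pc = R·M1+t = (-0.06138, +0.09515, +0.77167); u = 638.3·(-0.06138)/0.77167 + 334.3 = 283.5307, v = 830.8·(+0.09515)/0.77167 + 245.6 = 348.0363
M2: Pc = R·M2+t = (-0.03002, -0.11320, +0.74814); u = 638.3·(-0.03002)/0.74814 + 334.3 = 308.6864, v = 830.8·(-0.11320)/0.74814 + 245.6 = 119.8949
M3: Pc = R·M3+t = (-0.23962, -0.14495, +0.74993); u = 638.3·(-0.23962)/0.74993 + 334.3 = 130.3460, v = 830.8·(-0.14495)/0.74993 + 245.6 = 85.0237

c0=(110.68, 313.70) c1=(283.53, 348.04) c2=(308.69, 119.89) c3=(130.35, 85.02)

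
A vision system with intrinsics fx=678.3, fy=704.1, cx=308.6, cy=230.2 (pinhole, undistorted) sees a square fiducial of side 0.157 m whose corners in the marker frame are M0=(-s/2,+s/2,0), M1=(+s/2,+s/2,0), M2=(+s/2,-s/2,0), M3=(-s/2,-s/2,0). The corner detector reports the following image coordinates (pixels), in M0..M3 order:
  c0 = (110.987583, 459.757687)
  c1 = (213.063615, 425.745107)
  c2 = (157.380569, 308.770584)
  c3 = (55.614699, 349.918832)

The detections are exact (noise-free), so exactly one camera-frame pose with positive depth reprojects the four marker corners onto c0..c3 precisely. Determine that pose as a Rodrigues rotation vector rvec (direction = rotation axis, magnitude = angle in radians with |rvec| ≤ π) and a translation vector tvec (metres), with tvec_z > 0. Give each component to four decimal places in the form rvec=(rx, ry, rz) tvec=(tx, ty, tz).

rvec=(0.2037, 0.2652, -0.3974) tvec=(-0.2196, 0.1896, 0.8496)

Intrinsics K: fx=678.3, fy=704.1, cx=308.6, cy=230.2
Marker side s = 0.157 m; corners in marker frame (Z=0):
  M0 = (-0.0785, +0.0785, 0)
  M1 = (+0.0785, +0.0785, 0)
  M2 = (+0.0785, -0.0785, 0)
  M3 = (-0.0785, -0.0785, 0)
Detected image corners:
  c0 = (110.987583, 459.757687) px
  c1 = (213.063615, 425.745107) px
  c2 = (157.380569, 308.770584) px
  c3 = (55.614699, 349.918832) px
Planar DLT: solve 8×8 A·h = b for H (H[2,2]=1):
  H  [+602.88128 +376.28238 +133.24911]
  H  [-372.22160 +786.78300 +387.30701]
  H  [-0.34492 +0.16854 +1.00000]
B = K⁻¹H; ‖b₁‖=1.177071, ‖b₂‖=1.177071; λ = 2/(‖b₁‖+‖b₂‖) = 0.849567, sign → tz>0 ⇒ λ=+0.849567
r₁ = λ·B[:,0] = (+0.88842,-0.35332,-0.29303); r₂ = λ·B[:,1] = (+0.40615,+0.90252,+0.14318)
r₃ = r₁×r₂ = (+0.21388,-0.24622,+0.94532); SVD([r₁ r₂ r₃]) → R = UVᵀ:
  R  [+0.88842 +0.40615 +0.21388]
  R  [-0.35332 +0.90252 -0.24622]
  R  [-0.29303 +0.14318 +0.94532]
t = (-0.21963, +0.18957, +0.84957) m
tr R = 2.736264; θ = arccos((tr R − 1)/2) = 0.519370 rad = 29.758°
axis k = ((R−Rᵀ)₃₂, (R−Rᵀ)₁₃, (R−Rᵀ)₂₁) / (2 sinθ) = (+0.392281, +0.510660, -0.765077)
rvec = θ·k = (+0.203739, +0.265221, -0.397358)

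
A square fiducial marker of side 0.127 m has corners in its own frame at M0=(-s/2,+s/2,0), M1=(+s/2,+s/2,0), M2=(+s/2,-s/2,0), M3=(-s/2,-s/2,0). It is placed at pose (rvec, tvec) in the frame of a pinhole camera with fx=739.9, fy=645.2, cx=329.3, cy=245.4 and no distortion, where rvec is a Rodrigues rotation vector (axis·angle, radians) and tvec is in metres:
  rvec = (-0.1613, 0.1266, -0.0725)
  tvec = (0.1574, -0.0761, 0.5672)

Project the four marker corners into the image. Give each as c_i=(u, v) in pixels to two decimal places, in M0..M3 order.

Intrinsics K: fx=739.9, fy=645.2, cx=329.3, cy=245.4
Marker side s = 0.127 m; corners in marker frame (Z=0):
  M0 = (-0.0635, +0.0635, 0)
  M1 = (+0.0635, +0.0635, 0)
  M2 = (+0.0635, -0.0635, 0)
  M3 = (-0.0635, -0.0635, 0)
rvec = (-0.1613, 0.1266, -0.0725), |rvec| = θ = 0.21749 rad = 12.461°
Rodrigues: sinθ=0.21578, 1−cosθ=0.02356; R = I + sinθ·[k]× + (1−cosθ)·[k]×²:
    [+0.98940 +0.06176 +0.13143]
    [-0.08210 +0.98442 +0.15546]
    [-0.11978 -0.16460 +0.97906]
t = (0.1574, -0.0761, 0.5672) m
M0: Pc = R·M0+t = (+0.09849, -0.00838, +0.56435); u = 739.9·(+0.09849)/0.56435 + 329.3 = 458.4324, v = 645.2·(-0.00838)/0.56435 + 245.4 = 235.8244
M1: Pc = R·M1+t = (+0.22415, -0.01880, +0.54914); u = 739.9·(+0.22415)/0.54914 + 329.3 = 631.3124, v = 645.2·(-0.01880)/0.54914 + 245.4 = 223.3086
M2: Pc = R·M2+t = (+0.21631, -0.14382, +0.57005); u = 739.9·(+0.21631)/0.57005 + 329.3 = 610.0565, v = 645.2·(-0.14382)/0.57005 + 245.4 = 82.6142
M3: Pc = R·M3+t = (+0.09065, -0.13340, +0.58526); u = 739.9·(+0.09065)/0.58526 + 329.3 = 443.9040, v = 645.2·(-0.13340)/0.58526 + 245.4 = 98.3399

c0=(458.43, 235.82) c1=(631.31, 223.31) c2=(610.06, 82.61) c3=(443.90, 98.34)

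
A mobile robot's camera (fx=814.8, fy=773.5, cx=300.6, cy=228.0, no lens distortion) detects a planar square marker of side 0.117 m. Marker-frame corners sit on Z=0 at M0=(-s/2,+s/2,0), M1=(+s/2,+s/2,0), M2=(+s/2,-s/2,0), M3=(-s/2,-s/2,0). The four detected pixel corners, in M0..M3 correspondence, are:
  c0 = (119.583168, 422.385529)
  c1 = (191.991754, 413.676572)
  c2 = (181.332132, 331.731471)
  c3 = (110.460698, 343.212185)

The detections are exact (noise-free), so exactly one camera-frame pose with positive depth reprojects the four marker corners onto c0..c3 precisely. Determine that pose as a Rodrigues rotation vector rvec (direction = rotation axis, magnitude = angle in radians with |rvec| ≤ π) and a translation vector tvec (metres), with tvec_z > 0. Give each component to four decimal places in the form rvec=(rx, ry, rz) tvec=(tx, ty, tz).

Intrinsics K: fx=814.8, fy=773.5, cx=300.6, cy=228.0
Marker side s = 0.117 m; corners in marker frame (Z=0):
  M0 = (-0.0585, +0.0585, 0)
  M1 = (+0.0585, +0.0585, 0)
  M2 = (+0.0585, -0.0585, 0)
  M3 = (-0.0585, -0.0585, 0)
Detected image corners:
  c0 = (119.583168, 422.385529) px
  c1 = (191.991754, 413.676572) px
  c2 = (181.332132, 331.731471) px
  c3 = (110.460698, 343.212185) px
Planar DLT: solve 8×8 A·h = b for H (H[2,2]=1):
  H  [+565.24234 +63.24689 +150.14825]
  H  [-204.10818 +635.30316 +377.51273]
  H  [-0.31166 -0.14036 +1.00000]
B = K⁻¹H; ‖b₁‖=0.883580, ‖b₂‖=0.883580; λ = 2/(‖b₁‖+‖b₂‖) = 1.131760, sign → tz>0 ⇒ λ=+1.131760
r₁ = λ·B[:,0] = (+0.91525,-0.19467,-0.35273); r₂ = λ·B[:,1] = (+0.14646,+0.97638,-0.15885)
r₃ = r₁×r₂ = (+0.37532,+0.09373,+0.92214); SVD([r₁ r₂ r₃]) → R = UVᵀ:
  R  [+0.91525 +0.14646 +0.37532]
  R  [-0.19467 +0.97638 +0.09373]
  R  [-0.35273 -0.15885 +0.92214]
t = (-0.20898, +0.21876, +1.13176) m
tr R = 2.813776; θ = arccos((tr R − 1)/2) = 0.434957 rad = 24.921°
axis k = ((R−Rᵀ)₃₂, (R−Rᵀ)₁₃, (R−Rᵀ)₂₁) / (2 sinθ) = (-0.299720, +0.863897, -0.404784)
rvec = θ·k = (-0.130365, +0.375758, -0.176064)

rvec=(-0.1304, 0.3758, -0.1761) tvec=(-0.2090, 0.2188, 1.1318)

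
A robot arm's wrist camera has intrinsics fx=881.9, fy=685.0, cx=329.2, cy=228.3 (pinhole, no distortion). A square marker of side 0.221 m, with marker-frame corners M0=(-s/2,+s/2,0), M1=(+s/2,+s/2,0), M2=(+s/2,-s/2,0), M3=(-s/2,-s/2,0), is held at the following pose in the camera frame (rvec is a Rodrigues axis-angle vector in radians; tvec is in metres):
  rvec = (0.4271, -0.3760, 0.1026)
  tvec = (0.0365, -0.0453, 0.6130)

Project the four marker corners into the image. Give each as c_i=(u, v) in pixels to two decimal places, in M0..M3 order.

c0=(206.83, 287.15) c1=(480.36, 284.23) c2=(557.11, 67.88) c3=(251.67, 37.22)

Intrinsics K: fx=881.9, fy=685.0, cx=329.2, cy=228.3
Marker side s = 0.221 m; corners in marker frame (Z=0):
  M0 = (-0.1105, +0.1105, 0)
  M1 = (+0.1105, +0.1105, 0)
  M2 = (+0.1105, -0.1105, 0)
  M3 = (-0.1105, -0.1105, 0)
rvec = (0.4271, -0.3760, 0.1026), |rvec| = θ = 0.57820 rad = 33.129°
Rodrigues: sinθ=0.54652, 1−cosθ=0.16255; R = I + sinθ·[k]× + (1−cosθ)·[k]×²:
    [+0.92614 -0.17506 -0.33409]
    [+0.01890 +0.90619 -0.42245]
    [+0.37670 +0.38494 +0.84257]
t = (0.0365, -0.0453, 0.6130) m
M0: Pc = R·M0+t = (-0.08518, +0.05275, +0.61391); u = 881.9·(-0.08518)/0.61391 + 329.2 = 206.8324, v = 685.0·(+0.05275)/0.61391 + 228.3 = 287.1536
M1: Pc = R·M1+t = (+0.11949, +0.05692, +0.69716); u = 881.9·(+0.11949)/0.69716 + 329.2 = 480.3588, v = 685.0·(+0.05692)/0.69716 + 228.3 = 284.2287
M2: Pc = R·M2+t = (+0.15818, -0.14335, +0.61209); u = 881.9·(+0.15818)/0.61209 + 329.2 = 557.1100, v = 685.0·(-0.14335)/0.61209 + 228.3 = 67.8794
M3: Pc = R·M3+t = (-0.04649, -0.14752, +0.52884); u = 881.9·(-0.04649)/0.52884 + 329.2 = 251.6651, v = 685.0·(-0.14752)/0.52884 + 228.3 = 37.2165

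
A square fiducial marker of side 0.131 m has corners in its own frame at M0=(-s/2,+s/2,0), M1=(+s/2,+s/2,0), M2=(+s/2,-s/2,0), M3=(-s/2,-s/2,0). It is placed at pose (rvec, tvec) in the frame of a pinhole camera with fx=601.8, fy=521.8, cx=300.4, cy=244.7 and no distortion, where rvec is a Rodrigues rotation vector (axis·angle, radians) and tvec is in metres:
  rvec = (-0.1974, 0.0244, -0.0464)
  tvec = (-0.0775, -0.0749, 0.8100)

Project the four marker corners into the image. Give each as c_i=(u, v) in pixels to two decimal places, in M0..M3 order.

Intrinsics K: fx=601.8, fy=521.8, cx=300.4, cy=244.7
Marker side s = 0.131 m; corners in marker frame (Z=0):
  M0 = (-0.0655, +0.0655, 0)
  M1 = (+0.0655, +0.0655, 0)
  M2 = (+0.0655, -0.0655, 0)
  M3 = (-0.0655, -0.0655, 0)
rvec = (-0.1974, 0.0244, -0.0464), |rvec| = θ = 0.20424 rad = 11.702°
Rodrigues: sinθ=0.20283, 1−cosθ=0.02079; R = I + sinθ·[k]× + (1−cosθ)·[k]×²:
    [+0.99863 +0.04368 +0.02879]
    [-0.04848 +0.97951 +0.19547]
    [-0.01967 -0.19659 +0.98029]
t = (-0.0775, -0.0749, 0.8100) m
M0: Pc = R·M0+t = (-0.14005, -0.00757, +0.79841); u = 601.8·(-0.14005)/0.79841 + 300.4 = 194.8382, v = 521.8·(-0.00757)/0.79841 + 244.7 = 239.7548
M1: Pc = R·M1+t = (-0.00923, -0.01392, +0.79583); u = 601.8·(-0.00923)/0.79583 + 300.4 = 293.4213, v = 521.8·(-0.01392)/0.79583 + 244.7 = 235.5749
M2: Pc = R·M2+t = (-0.01495, -0.14223, +0.82159); u = 601.8·(-0.01495)/0.82159 + 300.4 = 289.4489, v = 521.8·(-0.14223)/0.82159 + 244.7 = 154.3661
M3: Pc = R·M3+t = (-0.14577, -0.13588, +0.82417); u = 601.8·(-0.14577)/0.82417 + 300.4 = 193.9588, v = 521.8·(-0.13588)/0.82417 + 244.7 = 158.6692

c0=(194.84, 239.75) c1=(293.42, 235.57) c2=(289.45, 154.37) c3=(193.96, 158.67)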